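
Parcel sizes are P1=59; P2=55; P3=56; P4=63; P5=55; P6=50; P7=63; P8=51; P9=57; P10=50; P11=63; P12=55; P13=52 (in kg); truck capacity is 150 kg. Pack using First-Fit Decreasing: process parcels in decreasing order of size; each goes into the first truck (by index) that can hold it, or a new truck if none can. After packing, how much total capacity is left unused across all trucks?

321

Sorted descending: 63, 63, 63, 59, 57, 56, 55, 55, 55, 52, 51, 50, 50.
63 kg → truck 1 (remaining 87 kg)
63 kg → truck 1 (remaining 24 kg)
63 kg → truck 2 (remaining 87 kg)
59 kg → truck 2 (remaining 28 kg)
57 kg → truck 3 (remaining 93 kg)
56 kg → truck 3 (remaining 37 kg)
55 kg → truck 4 (remaining 95 kg)
55 kg → truck 4 (remaining 40 kg)
55 kg → truck 5 (remaining 95 kg)
52 kg → truck 5 (remaining 43 kg)
51 kg → truck 6 (remaining 99 kg)
50 kg → truck 6 (remaining 49 kg)
50 kg → truck 7 (remaining 100 kg)
7 trucks × 150 kg = 1050 kg; used 729 kg; unused 321 kg.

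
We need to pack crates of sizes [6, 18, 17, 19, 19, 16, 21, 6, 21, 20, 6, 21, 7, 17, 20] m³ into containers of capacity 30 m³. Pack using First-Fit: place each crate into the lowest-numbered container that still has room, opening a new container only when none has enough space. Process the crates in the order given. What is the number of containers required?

container 1: place 6 m³, 24 m³ left
container 1: place 18 m³, 6 m³ left
container 2: place 17 m³, 13 m³ left
container 3: place 19 m³, 11 m³ left
container 4: place 19 m³, 11 m³ left
container 5: place 16 m³, 14 m³ left
container 6: place 21 m³, 9 m³ left
container 1: place 6 m³, 0 m³ left
container 7: place 21 m³, 9 m³ left
container 8: place 20 m³, 10 m³ left
container 2: place 6 m³, 7 m³ left
container 9: place 21 m³, 9 m³ left
container 2: place 7 m³, 0 m³ left
container 10: place 17 m³, 13 m³ left
container 11: place 20 m³, 10 m³ left

11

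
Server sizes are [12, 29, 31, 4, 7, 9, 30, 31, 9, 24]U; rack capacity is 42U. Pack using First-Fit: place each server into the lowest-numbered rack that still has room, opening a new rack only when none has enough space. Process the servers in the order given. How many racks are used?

Put 12U in rack 1; 30U remain.
Put 29U in rack 1; 1U remain.
Put 31U in rack 2; 11U remain.
Put 4U in rack 2; 7U remain.
Put 7U in rack 2; 0U remain.
Put 9U in rack 3; 33U remain.
Put 30U in rack 3; 3U remain.
Put 31U in rack 4; 11U remain.
Put 9U in rack 4; 2U remain.
Put 24U in rack 5; 18U remain.

5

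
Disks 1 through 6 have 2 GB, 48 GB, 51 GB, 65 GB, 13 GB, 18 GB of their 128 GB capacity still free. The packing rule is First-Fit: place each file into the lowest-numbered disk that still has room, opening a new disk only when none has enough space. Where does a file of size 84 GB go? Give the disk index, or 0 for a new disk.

No disk has ≥ 84 GB free, so a new disk is opened.

0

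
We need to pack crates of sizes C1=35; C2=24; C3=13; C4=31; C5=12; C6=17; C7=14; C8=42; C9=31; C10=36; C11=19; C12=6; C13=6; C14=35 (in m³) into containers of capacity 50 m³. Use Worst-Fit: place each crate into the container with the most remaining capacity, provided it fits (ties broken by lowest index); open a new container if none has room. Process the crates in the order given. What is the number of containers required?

8 containers

C1 (35 m³) → container 1 (remaining 15 m³)
C2 (24 m³) → container 2 (remaining 26 m³)
C3 (13 m³) → container 2 (remaining 13 m³)
C4 (31 m³) → container 3 (remaining 19 m³)
C5 (12 m³) → container 3 (remaining 7 m³)
C6 (17 m³) → container 4 (remaining 33 m³)
C7 (14 m³) → container 4 (remaining 19 m³)
C8 (42 m³) → container 5 (remaining 8 m³)
C9 (31 m³) → container 6 (remaining 19 m³)
C10 (36 m³) → container 7 (remaining 14 m³)
C11 (19 m³) → container 4 (remaining 0 m³)
C12 (6 m³) → container 6 (remaining 13 m³)
C13 (6 m³) → container 1 (remaining 9 m³)
C14 (35 m³) → container 8 (remaining 15 m³)
Final containers: [35,6] [24,13] [31,12] [17,14,19] [42] [31,6] [36] [35].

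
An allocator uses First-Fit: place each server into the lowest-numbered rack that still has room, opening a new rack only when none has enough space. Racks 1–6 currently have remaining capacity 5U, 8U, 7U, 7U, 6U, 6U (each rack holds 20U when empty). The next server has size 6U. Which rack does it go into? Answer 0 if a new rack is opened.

2

Racks with room: rack 2 (8U), rack 3 (7U), rack 4 (7U), rack 5 (6U), rack 6 (6U).
The first with room is rack 2.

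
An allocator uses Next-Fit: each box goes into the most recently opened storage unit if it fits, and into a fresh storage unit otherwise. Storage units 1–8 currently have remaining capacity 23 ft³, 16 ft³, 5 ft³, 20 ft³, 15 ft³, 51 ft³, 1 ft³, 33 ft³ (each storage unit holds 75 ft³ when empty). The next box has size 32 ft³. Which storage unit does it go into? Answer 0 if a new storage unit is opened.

Next-Fit only looks at storage unit 8, which has 33 ft³ free.
32 ft³ fits there.

8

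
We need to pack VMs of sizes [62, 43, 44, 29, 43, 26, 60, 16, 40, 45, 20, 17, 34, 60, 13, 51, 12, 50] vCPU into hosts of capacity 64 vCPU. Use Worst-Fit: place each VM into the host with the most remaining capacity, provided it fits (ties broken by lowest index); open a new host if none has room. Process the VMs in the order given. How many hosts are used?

host 1: place 62 vCPU, 2 vCPU left
host 2: place 43 vCPU, 21 vCPU left
host 3: place 44 vCPU, 20 vCPU left
host 4: place 29 vCPU, 35 vCPU left
host 5: place 43 vCPU, 21 vCPU left
host 4: place 26 vCPU, 9 vCPU left
host 6: place 60 vCPU, 4 vCPU left
host 2: place 16 vCPU, 5 vCPU left
host 7: place 40 vCPU, 24 vCPU left
host 8: place 45 vCPU, 19 vCPU left
host 7: place 20 vCPU, 4 vCPU left
host 5: place 17 vCPU, 4 vCPU left
host 9: place 34 vCPU, 30 vCPU left
host 10: place 60 vCPU, 4 vCPU left
host 9: place 13 vCPU, 17 vCPU left
host 11: place 51 vCPU, 13 vCPU left
host 3: place 12 vCPU, 8 vCPU left
host 12: place 50 vCPU, 14 vCPU left
Final hosts: [62] [43,16] [44,12] [29,26] [43,17] [60] [40,20] [45] [34,13] [60] [51] [50].

12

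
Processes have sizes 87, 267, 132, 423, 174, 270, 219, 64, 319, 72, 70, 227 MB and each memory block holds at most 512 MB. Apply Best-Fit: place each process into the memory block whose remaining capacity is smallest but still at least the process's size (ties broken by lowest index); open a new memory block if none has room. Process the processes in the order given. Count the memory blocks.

Put 87 MB in memory block 1; 425 MB remain.
Put 267 MB in memory block 1; 158 MB remain.
Put 132 MB in memory block 1; 26 MB remain.
Put 423 MB in memory block 2; 89 MB remain.
Put 174 MB in memory block 3; 338 MB remain.
Put 270 MB in memory block 3; 68 MB remain.
Put 219 MB in memory block 4; 293 MB remain.
Put 64 MB in memory block 3; 4 MB remain.
Put 319 MB in memory block 5; 193 MB remain.
Put 72 MB in memory block 2; 17 MB remain.
Put 70 MB in memory block 5; 123 MB remain.
Put 227 MB in memory block 4; 66 MB remain.
Final memory blocks: [87,267,132] [423,72] [174,270,64] [219,227] [319,70].

5 memory blocks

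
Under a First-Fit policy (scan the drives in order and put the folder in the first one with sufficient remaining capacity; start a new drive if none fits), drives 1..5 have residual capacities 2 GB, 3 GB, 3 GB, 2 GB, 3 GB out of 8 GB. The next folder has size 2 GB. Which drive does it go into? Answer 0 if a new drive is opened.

1

Drives with room: drive 1 (2 GB), drive 2 (3 GB), drive 3 (3 GB), drive 4 (2 GB), drive 5 (3 GB).
The first with room is drive 1.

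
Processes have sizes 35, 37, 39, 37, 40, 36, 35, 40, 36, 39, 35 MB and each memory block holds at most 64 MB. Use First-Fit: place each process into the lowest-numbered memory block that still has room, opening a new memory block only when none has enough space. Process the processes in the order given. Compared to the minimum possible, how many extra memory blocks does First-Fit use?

First-Fit: [35] [37] [39] [37] [40] [36] [35] [40] [36] [39] [35] → 11 memory blocks.
11 processes exceed 32 MB (half the capacity), and no two of those can share a memory block, so at least 11 memory blocks are needed.
So 11 is already optimal.

0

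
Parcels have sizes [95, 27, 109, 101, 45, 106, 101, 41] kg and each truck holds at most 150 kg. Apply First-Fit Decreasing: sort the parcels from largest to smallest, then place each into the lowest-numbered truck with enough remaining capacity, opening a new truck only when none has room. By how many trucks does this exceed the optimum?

0

First-Fit Decreasing: [109,41] [106,27] [101,45] [101] [95] → 5 trucks.
Total size 625 kg; any packing needs at least ⌈625/150⌉ = 5 trucks.
So 5 is already optimal.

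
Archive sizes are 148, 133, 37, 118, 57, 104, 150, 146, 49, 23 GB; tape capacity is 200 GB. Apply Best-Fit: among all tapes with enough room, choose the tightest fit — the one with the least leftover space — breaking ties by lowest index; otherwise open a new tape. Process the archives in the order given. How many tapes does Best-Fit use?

148 GB → tape 1 (remaining 52 GB)
133 GB → tape 2 (remaining 67 GB)
37 GB → tape 1 (remaining 15 GB)
118 GB → tape 3 (remaining 82 GB)
57 GB → tape 2 (remaining 10 GB)
104 GB → tape 4 (remaining 96 GB)
150 GB → tape 5 (remaining 50 GB)
146 GB → tape 6 (remaining 54 GB)
49 GB → tape 5 (remaining 1 GB)
23 GB → tape 6 (remaining 31 GB)

6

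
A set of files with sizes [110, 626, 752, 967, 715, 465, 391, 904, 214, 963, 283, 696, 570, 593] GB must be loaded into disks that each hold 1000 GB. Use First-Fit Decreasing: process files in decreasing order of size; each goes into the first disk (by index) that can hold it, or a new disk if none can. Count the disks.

Sorted descending: 967, 963, 904, 752, 715, 696, 626, 593, 570, 465, 391, 283, 214, 110.
disk 1: place 967 GB, 33 GB left
disk 2: place 963 GB, 37 GB left
disk 3: place 904 GB, 96 GB left
disk 4: place 752 GB, 248 GB left
disk 5: place 715 GB, 285 GB left
disk 6: place 696 GB, 304 GB left
disk 7: place 626 GB, 374 GB left
disk 8: place 593 GB, 407 GB left
disk 9: place 570 GB, 430 GB left
disk 10: place 465 GB, 535 GB left
disk 8: place 391 GB, 16 GB left
disk 5: place 283 GB, 2 GB left
disk 4: place 214 GB, 34 GB left
disk 6: place 110 GB, 194 GB left

10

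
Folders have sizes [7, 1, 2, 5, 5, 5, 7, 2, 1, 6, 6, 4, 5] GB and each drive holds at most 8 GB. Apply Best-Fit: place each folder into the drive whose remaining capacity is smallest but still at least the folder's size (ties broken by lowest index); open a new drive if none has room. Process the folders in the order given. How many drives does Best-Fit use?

9

7 GB → drive 1 (remaining 1 GB)
1 GB → drive 1 (remaining 0 GB)
2 GB → drive 2 (remaining 6 GB)
5 GB → drive 2 (remaining 1 GB)
5 GB → drive 3 (remaining 3 GB)
5 GB → drive 4 (remaining 3 GB)
7 GB → drive 5 (remaining 1 GB)
2 GB → drive 3 (remaining 1 GB)
1 GB → drive 2 (remaining 0 GB)
6 GB → drive 6 (remaining 2 GB)
6 GB → drive 7 (remaining 2 GB)
4 GB → drive 8 (remaining 4 GB)
5 GB → drive 9 (remaining 3 GB)
Final drives: [7,1] [2,5,1] [5,2] [5] [7] [6] [6] [4] [5].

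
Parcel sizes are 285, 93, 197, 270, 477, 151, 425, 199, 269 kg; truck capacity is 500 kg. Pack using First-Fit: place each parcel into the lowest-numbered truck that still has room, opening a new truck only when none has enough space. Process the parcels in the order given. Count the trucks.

285 kg → truck 1 (remaining 215 kg)
93 kg → truck 1 (remaining 122 kg)
197 kg → truck 2 (remaining 303 kg)
270 kg → truck 2 (remaining 33 kg)
477 kg → truck 3 (remaining 23 kg)
151 kg → truck 4 (remaining 349 kg)
425 kg → truck 5 (remaining 75 kg)
199 kg → truck 4 (remaining 150 kg)
269 kg → truck 6 (remaining 231 kg)
Final trucks: [285,93] [197,270] [477] [151,199] [425] [269].

6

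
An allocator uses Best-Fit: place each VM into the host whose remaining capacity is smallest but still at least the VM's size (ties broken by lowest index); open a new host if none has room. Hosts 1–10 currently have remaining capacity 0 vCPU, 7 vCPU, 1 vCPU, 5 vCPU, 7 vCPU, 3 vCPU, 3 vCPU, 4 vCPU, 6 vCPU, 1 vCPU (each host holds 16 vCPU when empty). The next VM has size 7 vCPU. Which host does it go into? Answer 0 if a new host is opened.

2

Hosts with room: host 2 (7 vCPU), host 5 (7 vCPU).
Tightest fit is host 2 with 7 vCPU free.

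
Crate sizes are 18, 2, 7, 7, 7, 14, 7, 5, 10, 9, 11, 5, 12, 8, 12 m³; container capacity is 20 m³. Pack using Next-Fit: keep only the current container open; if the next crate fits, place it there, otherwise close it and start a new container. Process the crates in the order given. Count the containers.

9

Put 18 m³ in container 1; 2 m³ remain.
Put 2 m³ in container 1; 0 m³ remain.
Put 7 m³ in container 2; 13 m³ remain.
Put 7 m³ in container 2; 6 m³ remain.
Put 7 m³ in container 3; 13 m³ remain.
Put 14 m³ in container 4; 6 m³ remain.
Put 7 m³ in container 5; 13 m³ remain.
Put 5 m³ in container 5; 8 m³ remain.
Put 10 m³ in container 6; 10 m³ remain.
Put 9 m³ in container 6; 1 m³ remain.
Put 11 m³ in container 7; 9 m³ remain.
Put 5 m³ in container 7; 4 m³ remain.
Put 12 m³ in container 8; 8 m³ remain.
Put 8 m³ in container 8; 0 m³ remain.
Put 12 m³ in container 9; 8 m³ remain.
Final containers: [18,2] [7,7] [7] [14] [7,5] [10,9] [11,5] [12,8] [12].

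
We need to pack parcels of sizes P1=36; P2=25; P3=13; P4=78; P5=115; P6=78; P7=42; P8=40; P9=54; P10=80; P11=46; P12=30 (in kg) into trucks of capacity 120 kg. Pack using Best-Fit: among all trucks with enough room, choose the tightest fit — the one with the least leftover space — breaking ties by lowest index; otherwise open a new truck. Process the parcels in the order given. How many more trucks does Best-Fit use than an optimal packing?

0

Best-Fit: [36,25,13,46] [78,42] [115] [78,40] [54] [80,30] → 6 trucks.
Total size 637 kg; any packing needs at least ⌈637/120⌉ = 6 trucks.
So 6 is already optimal.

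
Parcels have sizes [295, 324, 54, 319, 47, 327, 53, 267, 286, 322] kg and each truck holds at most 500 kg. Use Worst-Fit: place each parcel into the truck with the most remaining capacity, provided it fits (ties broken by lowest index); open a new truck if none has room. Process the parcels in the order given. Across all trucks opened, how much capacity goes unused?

1206

295 kg → truck 1 (remaining 205 kg)
324 kg → truck 2 (remaining 176 kg)
54 kg → truck 1 (remaining 151 kg)
319 kg → truck 3 (remaining 181 kg)
47 kg → truck 3 (remaining 134 kg)
327 kg → truck 4 (remaining 173 kg)
53 kg → truck 2 (remaining 123 kg)
267 kg → truck 5 (remaining 233 kg)
286 kg → truck 6 (remaining 214 kg)
322 kg → truck 7 (remaining 178 kg)
7 trucks × 500 kg = 3500 kg; used 2294 kg; unused 1206 kg.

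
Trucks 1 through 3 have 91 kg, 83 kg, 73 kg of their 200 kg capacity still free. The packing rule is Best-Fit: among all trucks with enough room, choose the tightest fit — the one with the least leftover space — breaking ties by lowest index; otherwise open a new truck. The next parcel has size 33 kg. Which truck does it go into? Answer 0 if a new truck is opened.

3

Trucks with room: truck 1 (91 kg), truck 2 (83 kg), truck 3 (73 kg).
Tightest fit is truck 3 with 73 kg free.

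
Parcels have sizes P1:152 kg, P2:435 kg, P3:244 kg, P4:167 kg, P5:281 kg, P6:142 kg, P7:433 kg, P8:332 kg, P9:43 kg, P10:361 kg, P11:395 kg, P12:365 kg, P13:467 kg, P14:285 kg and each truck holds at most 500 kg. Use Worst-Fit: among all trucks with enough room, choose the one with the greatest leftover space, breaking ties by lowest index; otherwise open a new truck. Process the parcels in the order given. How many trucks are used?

P1 (152 kg) → truck 1 (remaining 348 kg)
P2 (435 kg) → truck 2 (remaining 65 kg)
P3 (244 kg) → truck 1 (remaining 104 kg)
P4 (167 kg) → truck 3 (remaining 333 kg)
P5 (281 kg) → truck 3 (remaining 52 kg)
P6 (142 kg) → truck 4 (remaining 358 kg)
P7 (433 kg) → truck 5 (remaining 67 kg)
P8 (332 kg) → truck 4 (remaining 26 kg)
P9 (43 kg) → truck 1 (remaining 61 kg)
P10 (361 kg) → truck 6 (remaining 139 kg)
P11 (395 kg) → truck 7 (remaining 105 kg)
P12 (365 kg) → truck 8 (remaining 135 kg)
P13 (467 kg) → truck 9 (remaining 33 kg)
P14 (285 kg) → truck 10 (remaining 215 kg)

10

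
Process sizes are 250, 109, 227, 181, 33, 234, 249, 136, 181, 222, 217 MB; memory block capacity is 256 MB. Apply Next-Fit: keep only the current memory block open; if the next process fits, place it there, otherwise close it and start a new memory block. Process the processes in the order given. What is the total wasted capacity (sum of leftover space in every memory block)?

521

250 MB → memory block 1 (remaining 6 MB)
109 MB → memory block 2 (remaining 147 MB)
227 MB → memory block 3 (remaining 29 MB)
181 MB → memory block 4 (remaining 75 MB)
33 MB → memory block 4 (remaining 42 MB)
234 MB → memory block 5 (remaining 22 MB)
249 MB → memory block 6 (remaining 7 MB)
136 MB → memory block 7 (remaining 120 MB)
181 MB → memory block 8 (remaining 75 MB)
222 MB → memory block 9 (remaining 34 MB)
217 MB → memory block 10 (remaining 39 MB)
10 memory blocks × 256 MB = 2560 MB; used 2039 MB; unused 521 MB.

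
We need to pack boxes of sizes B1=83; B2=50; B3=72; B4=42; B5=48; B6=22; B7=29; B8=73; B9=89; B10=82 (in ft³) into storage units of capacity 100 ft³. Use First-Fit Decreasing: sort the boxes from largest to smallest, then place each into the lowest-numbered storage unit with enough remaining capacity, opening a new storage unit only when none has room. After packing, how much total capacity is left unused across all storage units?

Sorted descending: 89, 83, 82, 73, 72, 50, 48, 42, 29, 22.
89 ft³ → storage unit 1 (remaining 11 ft³)
83 ft³ → storage unit 2 (remaining 17 ft³)
82 ft³ → storage unit 3 (remaining 18 ft³)
73 ft³ → storage unit 4 (remaining 27 ft³)
72 ft³ → storage unit 5 (remaining 28 ft³)
50 ft³ → storage unit 6 (remaining 50 ft³)
48 ft³ → storage unit 6 (remaining 2 ft³)
42 ft³ → storage unit 7 (remaining 58 ft³)
29 ft³ → storage unit 7 (remaining 29 ft³)
22 ft³ → storage unit 4 (remaining 5 ft³)
7 storage units × 100 ft³ = 700 ft³; used 590 ft³; unused 110 ft³.

110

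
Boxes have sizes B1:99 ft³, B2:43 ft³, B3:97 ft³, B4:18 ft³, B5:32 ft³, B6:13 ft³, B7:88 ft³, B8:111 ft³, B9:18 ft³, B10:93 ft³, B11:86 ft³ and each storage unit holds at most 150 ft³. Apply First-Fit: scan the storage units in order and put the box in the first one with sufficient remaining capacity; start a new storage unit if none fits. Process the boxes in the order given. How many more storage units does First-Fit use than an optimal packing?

First-Fit: [99,43] [97,18,32] [13,88,18] [111] [93] [86] → 6 storage units.
6 boxes exceed 75 ft³ (half the capacity), and no two of those can share a storage unit, so at least 6 storage units are needed.
So 6 is already optimal.

0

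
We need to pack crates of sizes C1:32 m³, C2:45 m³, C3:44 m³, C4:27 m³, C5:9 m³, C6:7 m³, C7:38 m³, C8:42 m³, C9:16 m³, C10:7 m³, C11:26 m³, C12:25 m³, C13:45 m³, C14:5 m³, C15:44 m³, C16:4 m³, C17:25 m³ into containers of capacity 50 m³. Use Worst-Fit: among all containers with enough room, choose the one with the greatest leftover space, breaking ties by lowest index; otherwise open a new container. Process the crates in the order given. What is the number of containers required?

Put C1 (32 m³) in container 1; 18 m³ remain.
Put C2 (45 m³) in container 2; 5 m³ remain.
Put C3 (44 m³) in container 3; 6 m³ remain.
Put C4 (27 m³) in container 4; 23 m³ remain.
Put C5 (9 m³) in container 4; 14 m³ remain.
Put C6 (7 m³) in container 1; 11 m³ remain.
Put C7 (38 m³) in container 5; 12 m³ remain.
Put C8 (42 m³) in container 6; 8 m³ remain.
Put C9 (16 m³) in container 7; 34 m³ remain.
Put C10 (7 m³) in container 7; 27 m³ remain.
Put C11 (26 m³) in container 7; 1 m³ remain.
Put C12 (25 m³) in container 8; 25 m³ remain.
Put C13 (45 m³) in container 9; 5 m³ remain.
Put C14 (5 m³) in container 8; 20 m³ remain.
Put C15 (44 m³) in container 10; 6 m³ remain.
Put C16 (4 m³) in container 8; 16 m³ remain.
Put C17 (25 m³) in container 11; 25 m³ remain.

11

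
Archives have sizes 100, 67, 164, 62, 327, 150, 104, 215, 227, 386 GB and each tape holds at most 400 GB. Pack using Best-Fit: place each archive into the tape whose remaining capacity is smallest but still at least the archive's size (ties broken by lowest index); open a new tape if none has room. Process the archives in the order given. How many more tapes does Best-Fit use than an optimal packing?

1

Best-Fit: [100,67,164,62] [327] [150,104] [215] [227] [386] → 6 tapes.
Total size 1802 GB; any packing needs at least ⌈1802/400⌉ = 5 tapes.
An optimal packing achieves that bound: [386] [327,67] [227,164] [215,150] [104,100,62] → 5 tapes.
Excess: 6 − 5 = 1.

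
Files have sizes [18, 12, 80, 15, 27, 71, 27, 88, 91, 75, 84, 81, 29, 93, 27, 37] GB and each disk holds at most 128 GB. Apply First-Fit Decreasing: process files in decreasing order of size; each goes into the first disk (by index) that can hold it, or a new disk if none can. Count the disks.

8

Sorted descending: 93, 91, 88, 84, 81, 80, 75, 71, 37, 29, 27, 27, 27, 18, 15, 12.
93 GB → disk 1 (remaining 35 GB)
91 GB → disk 2 (remaining 37 GB)
88 GB → disk 3 (remaining 40 GB)
84 GB → disk 4 (remaining 44 GB)
81 GB → disk 5 (remaining 47 GB)
80 GB → disk 6 (remaining 48 GB)
75 GB → disk 7 (remaining 53 GB)
71 GB → disk 8 (remaining 57 GB)
37 GB → disk 2 (remaining 0 GB)
29 GB → disk 1 (remaining 6 GB)
27 GB → disk 3 (remaining 13 GB)
27 GB → disk 4 (remaining 17 GB)
27 GB → disk 5 (remaining 20 GB)
18 GB → disk 5 (remaining 2 GB)
15 GB → disk 4 (remaining 2 GB)
12 GB → disk 3 (remaining 1 GB)
Final disks: [93,29] [91,37] [88,27,12] [84,27,15] [81,27,18] [80] [75] [71].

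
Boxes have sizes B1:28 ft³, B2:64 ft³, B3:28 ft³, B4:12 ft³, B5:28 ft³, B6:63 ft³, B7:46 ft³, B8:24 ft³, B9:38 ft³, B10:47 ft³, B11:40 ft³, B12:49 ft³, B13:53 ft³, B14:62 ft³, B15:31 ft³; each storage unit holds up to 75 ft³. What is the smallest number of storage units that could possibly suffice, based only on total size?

9 storage units

Total size = 28 + 64 + 28 + 12 + 28 + 63 + 46 + 24 + 38 + 47 + 40 + 49 + 53 + 62 + 31 = 613 ft³.
⌈613 / 75⌉ = 9.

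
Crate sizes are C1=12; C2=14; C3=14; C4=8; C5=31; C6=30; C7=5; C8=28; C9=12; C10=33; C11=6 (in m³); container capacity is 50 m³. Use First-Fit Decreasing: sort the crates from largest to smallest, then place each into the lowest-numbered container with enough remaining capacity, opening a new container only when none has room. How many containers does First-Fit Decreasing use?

4

Sorted descending: 33, 31, 30, 28, 14, 14, 12, 12, 8, 6, 5.
Put 33 m³ in container 1; 17 m³ remain.
Put 31 m³ in container 2; 19 m³ remain.
Put 30 m³ in container 3; 20 m³ remain.
Put 28 m³ in container 4; 22 m³ remain.
Put 14 m³ in container 1; 3 m³ remain.
Put 14 m³ in container 2; 5 m³ remain.
Put 12 m³ in container 3; 8 m³ remain.
Put 12 m³ in container 4; 10 m³ remain.
Put 8 m³ in container 3; 0 m³ remain.
Put 6 m³ in container 4; 4 m³ remain.
Put 5 m³ in container 2; 0 m³ remain.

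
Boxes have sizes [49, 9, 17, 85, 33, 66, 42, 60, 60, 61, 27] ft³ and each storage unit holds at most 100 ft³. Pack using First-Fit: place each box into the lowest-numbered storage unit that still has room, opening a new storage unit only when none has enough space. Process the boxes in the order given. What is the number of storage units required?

storage unit 1: place 49 ft³, 51 ft³ left
storage unit 1: place 9 ft³, 42 ft³ left
storage unit 1: place 17 ft³, 25 ft³ left
storage unit 2: place 85 ft³, 15 ft³ left
storage unit 3: place 33 ft³, 67 ft³ left
storage unit 3: place 66 ft³, 1 ft³ left
storage unit 4: place 42 ft³, 58 ft³ left
storage unit 5: place 60 ft³, 40 ft³ left
storage unit 6: place 60 ft³, 40 ft³ left
storage unit 7: place 61 ft³, 39 ft³ left
storage unit 4: place 27 ft³, 31 ft³ left

7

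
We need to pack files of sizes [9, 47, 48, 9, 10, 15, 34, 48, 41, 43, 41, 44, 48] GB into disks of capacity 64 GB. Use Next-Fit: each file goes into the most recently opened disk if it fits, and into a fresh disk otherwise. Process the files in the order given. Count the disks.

9

9 GB → disk 1 (remaining 55 GB)
47 GB → disk 1 (remaining 8 GB)
48 GB → disk 2 (remaining 16 GB)
9 GB → disk 2 (remaining 7 GB)
10 GB → disk 3 (remaining 54 GB)
15 GB → disk 3 (remaining 39 GB)
34 GB → disk 3 (remaining 5 GB)
48 GB → disk 4 (remaining 16 GB)
41 GB → disk 5 (remaining 23 GB)
43 GB → disk 6 (remaining 21 GB)
41 GB → disk 7 (remaining 23 GB)
44 GB → disk 8 (remaining 20 GB)
48 GB → disk 9 (remaining 16 GB)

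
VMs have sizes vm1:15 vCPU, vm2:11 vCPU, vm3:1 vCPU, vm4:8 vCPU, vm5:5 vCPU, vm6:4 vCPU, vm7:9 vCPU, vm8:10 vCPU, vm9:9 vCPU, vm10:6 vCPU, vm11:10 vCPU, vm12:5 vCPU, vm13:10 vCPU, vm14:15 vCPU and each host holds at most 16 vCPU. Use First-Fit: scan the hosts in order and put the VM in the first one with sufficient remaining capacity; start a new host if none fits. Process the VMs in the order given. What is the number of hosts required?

Put vm1 (15 vCPU) in host 1; 1 vCPU remain.
Put vm2 (11 vCPU) in host 2; 5 vCPU remain.
Put vm3 (1 vCPU) in host 1; 0 vCPU remain.
Put vm4 (8 vCPU) in host 3; 8 vCPU remain.
Put vm5 (5 vCPU) in host 2; 0 vCPU remain.
Put vm6 (4 vCPU) in host 3; 4 vCPU remain.
Put vm7 (9 vCPU) in host 4; 7 vCPU remain.
Put vm8 (10 vCPU) in host 5; 6 vCPU remain.
Put vm9 (9 vCPU) in host 6; 7 vCPU remain.
Put vm10 (6 vCPU) in host 4; 1 vCPU remain.
Put vm11 (10 vCPU) in host 7; 6 vCPU remain.
Put vm12 (5 vCPU) in host 5; 1 vCPU remain.
Put vm13 (10 vCPU) in host 8; 6 vCPU remain.
Put vm14 (15 vCPU) in host 9; 1 vCPU remain.

9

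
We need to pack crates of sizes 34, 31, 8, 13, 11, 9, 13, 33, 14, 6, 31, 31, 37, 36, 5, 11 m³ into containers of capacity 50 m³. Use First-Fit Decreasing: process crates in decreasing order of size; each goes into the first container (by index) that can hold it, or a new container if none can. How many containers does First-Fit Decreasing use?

Sorted descending: 37, 36, 34, 33, 31, 31, 31, 14, 13, 13, 11, 11, 9, 8, 6, 5.
37 m³ → container 1 (remaining 13 m³)
36 m³ → container 2 (remaining 14 m³)
34 m³ → container 3 (remaining 16 m³)
33 m³ → container 4 (remaining 17 m³)
31 m³ → container 5 (remaining 19 m³)
31 m³ → container 6 (remaining 19 m³)
31 m³ → container 7 (remaining 19 m³)
14 m³ → container 2 (remaining 0 m³)
13 m³ → container 1 (remaining 0 m³)
13 m³ → container 3 (remaining 3 m³)
11 m³ → container 4 (remaining 6 m³)
11 m³ → container 5 (remaining 8 m³)
9 m³ → container 6 (remaining 10 m³)
8 m³ → container 5 (remaining 0 m³)
6 m³ → container 4 (remaining 0 m³)
5 m³ → container 6 (remaining 5 m³)

7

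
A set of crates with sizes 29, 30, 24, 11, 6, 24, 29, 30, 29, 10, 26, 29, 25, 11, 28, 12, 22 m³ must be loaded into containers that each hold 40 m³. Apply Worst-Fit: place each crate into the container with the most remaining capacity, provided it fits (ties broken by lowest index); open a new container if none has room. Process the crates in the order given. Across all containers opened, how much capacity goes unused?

105

container 1: place 29 m³, 11 m³ left
container 2: place 30 m³, 10 m³ left
container 3: place 24 m³, 16 m³ left
container 3: place 11 m³, 5 m³ left
container 1: place 6 m³, 5 m³ left
container 4: place 24 m³, 16 m³ left
container 5: place 29 m³, 11 m³ left
container 6: place 30 m³, 10 m³ left
container 7: place 29 m³, 11 m³ left
container 4: place 10 m³, 6 m³ left
container 8: place 26 m³, 14 m³ left
container 9: place 29 m³, 11 m³ left
container 10: place 25 m³, 15 m³ left
container 10: place 11 m³, 4 m³ left
container 11: place 28 m³, 12 m³ left
container 8: place 12 m³, 2 m³ left
container 12: place 22 m³, 18 m³ left
12 containers × 40 m³ = 480 m³; used 375 m³; unused 105 m³.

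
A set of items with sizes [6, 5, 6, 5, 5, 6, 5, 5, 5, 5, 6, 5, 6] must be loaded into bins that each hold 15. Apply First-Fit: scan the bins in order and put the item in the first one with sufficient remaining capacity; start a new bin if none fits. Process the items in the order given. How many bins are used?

6 bins

6 → bin 1 (remaining 9)
5 → bin 1 (remaining 4)
6 → bin 2 (remaining 9)
5 → bin 2 (remaining 4)
5 → bin 3 (remaining 10)
6 → bin 3 (remaining 4)
5 → bin 4 (remaining 10)
5 → bin 4 (remaining 5)
5 → bin 4 (remaining 0)
5 → bin 5 (remaining 10)
6 → bin 5 (remaining 4)
5 → bin 6 (remaining 10)
6 → bin 6 (remaining 4)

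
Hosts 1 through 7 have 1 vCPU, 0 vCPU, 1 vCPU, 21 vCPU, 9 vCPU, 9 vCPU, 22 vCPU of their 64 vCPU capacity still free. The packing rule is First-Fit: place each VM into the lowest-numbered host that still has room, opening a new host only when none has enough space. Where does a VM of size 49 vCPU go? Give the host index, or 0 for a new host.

No host has ≥ 49 vCPU free, so a new host is opened.

0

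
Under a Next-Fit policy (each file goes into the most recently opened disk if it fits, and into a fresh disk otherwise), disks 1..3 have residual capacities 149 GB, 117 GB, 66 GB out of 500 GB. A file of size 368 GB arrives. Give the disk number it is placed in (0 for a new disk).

0

Next-Fit only looks at disk 3, which has 66 GB free.
368 GB does not fit, so a new disk is opened.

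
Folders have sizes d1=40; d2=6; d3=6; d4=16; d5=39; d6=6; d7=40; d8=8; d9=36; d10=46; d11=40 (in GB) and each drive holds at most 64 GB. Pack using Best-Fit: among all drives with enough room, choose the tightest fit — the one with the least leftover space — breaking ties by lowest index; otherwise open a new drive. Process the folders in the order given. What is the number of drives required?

6

Put d1 (40 GB) in drive 1; 24 GB remain.
Put d2 (6 GB) in drive 1; 18 GB remain.
Put d3 (6 GB) in drive 1; 12 GB remain.
Put d4 (16 GB) in drive 2; 48 GB remain.
Put d5 (39 GB) in drive 2; 9 GB remain.
Put d6 (6 GB) in drive 2; 3 GB remain.
Put d7 (40 GB) in drive 3; 24 GB remain.
Put d8 (8 GB) in drive 1; 4 GB remain.
Put d9 (36 GB) in drive 4; 28 GB remain.
Put d10 (46 GB) in drive 5; 18 GB remain.
Put d11 (40 GB) in drive 6; 24 GB remain.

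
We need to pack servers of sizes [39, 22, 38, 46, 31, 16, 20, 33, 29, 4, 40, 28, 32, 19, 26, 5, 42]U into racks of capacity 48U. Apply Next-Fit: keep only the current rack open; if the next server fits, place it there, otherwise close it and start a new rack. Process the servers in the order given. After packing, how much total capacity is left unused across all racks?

154

39U → rack 1 (remaining 9U)
22U → rack 2 (remaining 26U)
38U → rack 3 (remaining 10U)
46U → rack 4 (remaining 2U)
31U → rack 5 (remaining 17U)
16U → rack 5 (remaining 1U)
20U → rack 6 (remaining 28U)
33U → rack 7 (remaining 15U)
29U → rack 8 (remaining 19U)
4U → rack 8 (remaining 15U)
40U → rack 9 (remaining 8U)
28U → rack 10 (remaining 20U)
32U → rack 11 (remaining 16U)
19U → rack 12 (remaining 29U)
26U → rack 12 (remaining 3U)
5U → rack 13 (remaining 43U)
42U → rack 13 (remaining 1U)
13 racks × 48U = 624U; used 470U; unused 154U.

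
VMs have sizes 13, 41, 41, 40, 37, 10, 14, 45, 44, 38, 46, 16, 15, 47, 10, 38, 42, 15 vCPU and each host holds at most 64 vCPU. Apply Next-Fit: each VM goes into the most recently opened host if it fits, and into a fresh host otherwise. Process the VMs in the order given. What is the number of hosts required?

11 hosts

Put 13 vCPU in host 1; 51 vCPU remain.
Put 41 vCPU in host 1; 10 vCPU remain.
Put 41 vCPU in host 2; 23 vCPU remain.
Put 40 vCPU in host 3; 24 vCPU remain.
Put 37 vCPU in host 4; 27 vCPU remain.
Put 10 vCPU in host 4; 17 vCPU remain.
Put 14 vCPU in host 4; 3 vCPU remain.
Put 45 vCPU in host 5; 19 vCPU remain.
Put 44 vCPU in host 6; 20 vCPU remain.
Put 38 vCPU in host 7; 26 vCPU remain.
Put 46 vCPU in host 8; 18 vCPU remain.
Put 16 vCPU in host 8; 2 vCPU remain.
Put 15 vCPU in host 9; 49 vCPU remain.
Put 47 vCPU in host 9; 2 vCPU remain.
Put 10 vCPU in host 10; 54 vCPU remain.
Put 38 vCPU in host 10; 16 vCPU remain.
Put 42 vCPU in host 11; 22 vCPU remain.
Put 15 vCPU in host 11; 7 vCPU remain.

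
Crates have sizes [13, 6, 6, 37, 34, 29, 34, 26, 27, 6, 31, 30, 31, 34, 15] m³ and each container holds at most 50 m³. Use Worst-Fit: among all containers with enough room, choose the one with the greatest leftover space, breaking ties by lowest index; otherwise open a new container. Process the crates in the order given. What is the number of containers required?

Put 13 m³ in container 1; 37 m³ remain.
Put 6 m³ in container 1; 31 m³ remain.
Put 6 m³ in container 1; 25 m³ remain.
Put 37 m³ in container 2; 13 m³ remain.
Put 34 m³ in container 3; 16 m³ remain.
Put 29 m³ in container 4; 21 m³ remain.
Put 34 m³ in container 5; 16 m³ remain.
Put 26 m³ in container 6; 24 m³ remain.
Put 27 m³ in container 7; 23 m³ remain.
Put 6 m³ in container 1; 19 m³ remain.
Put 31 m³ in container 8; 19 m³ remain.
Put 30 m³ in container 9; 20 m³ remain.
Put 31 m³ in container 10; 19 m³ remain.
Put 34 m³ in container 11; 16 m³ remain.
Put 15 m³ in container 6; 9 m³ remain.

11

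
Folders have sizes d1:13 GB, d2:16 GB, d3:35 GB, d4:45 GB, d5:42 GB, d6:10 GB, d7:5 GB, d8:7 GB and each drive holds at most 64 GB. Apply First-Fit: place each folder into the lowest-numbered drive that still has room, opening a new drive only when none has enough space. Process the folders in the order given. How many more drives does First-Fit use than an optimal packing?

First-Fit: [13,16,35] [45,10,5] [42,7] → 3 drives.
Total size 173 GB; any packing needs at least ⌈173/64⌉ = 3 drives.
So 3 is already optimal.

0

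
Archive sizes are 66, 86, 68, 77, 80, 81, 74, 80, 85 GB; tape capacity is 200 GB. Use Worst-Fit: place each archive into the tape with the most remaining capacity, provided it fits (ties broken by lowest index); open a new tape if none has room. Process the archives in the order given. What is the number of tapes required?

5

Put 66 GB in tape 1; 134 GB remain.
Put 86 GB in tape 1; 48 GB remain.
Put 68 GB in tape 2; 132 GB remain.
Put 77 GB in tape 2; 55 GB remain.
Put 80 GB in tape 3; 120 GB remain.
Put 81 GB in tape 3; 39 GB remain.
Put 74 GB in tape 4; 126 GB remain.
Put 80 GB in tape 4; 46 GB remain.
Put 85 GB in tape 5; 115 GB remain.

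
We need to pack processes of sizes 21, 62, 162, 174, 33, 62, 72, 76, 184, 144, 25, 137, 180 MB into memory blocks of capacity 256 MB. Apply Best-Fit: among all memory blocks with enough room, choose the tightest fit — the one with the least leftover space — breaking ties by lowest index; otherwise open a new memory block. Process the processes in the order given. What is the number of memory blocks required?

7 memory blocks

21 MB → memory block 1 (remaining 235 MB)
62 MB → memory block 1 (remaining 173 MB)
162 MB → memory block 1 (remaining 11 MB)
174 MB → memory block 2 (remaining 82 MB)
33 MB → memory block 2 (remaining 49 MB)
62 MB → memory block 3 (remaining 194 MB)
72 MB → memory block 3 (remaining 122 MB)
76 MB → memory block 3 (remaining 46 MB)
184 MB → memory block 4 (remaining 72 MB)
144 MB → memory block 5 (remaining 112 MB)
25 MB → memory block 3 (remaining 21 MB)
137 MB → memory block 6 (remaining 119 MB)
180 MB → memory block 7 (remaining 76 MB)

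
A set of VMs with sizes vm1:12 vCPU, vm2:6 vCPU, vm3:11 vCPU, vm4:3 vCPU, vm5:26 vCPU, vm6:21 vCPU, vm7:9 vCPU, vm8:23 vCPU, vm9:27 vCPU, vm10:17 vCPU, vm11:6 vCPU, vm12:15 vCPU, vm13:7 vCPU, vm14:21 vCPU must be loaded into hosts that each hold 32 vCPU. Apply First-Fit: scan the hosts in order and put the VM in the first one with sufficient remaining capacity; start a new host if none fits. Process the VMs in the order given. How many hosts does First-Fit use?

host 1: place vm1 (12 vCPU), 20 vCPU left
host 1: place vm2 (6 vCPU), 14 vCPU left
host 1: place vm3 (11 vCPU), 3 vCPU left
host 1: place vm4 (3 vCPU), 0 vCPU left
host 2: place vm5 (26 vCPU), 6 vCPU left
host 3: place vm6 (21 vCPU), 11 vCPU left
host 3: place vm7 (9 vCPU), 2 vCPU left
host 4: place vm8 (23 vCPU), 9 vCPU left
host 5: place vm9 (27 vCPU), 5 vCPU left
host 6: place vm10 (17 vCPU), 15 vCPU left
host 2: place vm11 (6 vCPU), 0 vCPU left
host 6: place vm12 (15 vCPU), 0 vCPU left
host 4: place vm13 (7 vCPU), 2 vCPU left
host 7: place vm14 (21 vCPU), 11 vCPU left

7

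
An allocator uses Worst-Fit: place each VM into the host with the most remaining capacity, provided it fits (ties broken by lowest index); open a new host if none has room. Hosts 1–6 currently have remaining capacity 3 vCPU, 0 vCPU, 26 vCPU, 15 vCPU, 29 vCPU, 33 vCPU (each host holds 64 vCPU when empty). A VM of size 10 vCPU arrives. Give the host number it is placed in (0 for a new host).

Hosts with room: host 3 (26 vCPU), host 4 (15 vCPU), host 5 (29 vCPU), host 6 (33 vCPU).
Most room is host 6 with 33 vCPU free.

6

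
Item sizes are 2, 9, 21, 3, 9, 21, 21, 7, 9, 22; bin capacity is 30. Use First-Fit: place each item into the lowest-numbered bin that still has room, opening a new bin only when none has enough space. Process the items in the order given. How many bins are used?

5 bins

2 → bin 1 (remaining 28)
9 → bin 1 (remaining 19)
21 → bin 2 (remaining 9)
3 → bin 1 (remaining 16)
9 → bin 1 (remaining 7)
21 → bin 3 (remaining 9)
21 → bin 4 (remaining 9)
7 → bin 1 (remaining 0)
9 → bin 2 (remaining 0)
22 → bin 5 (remaining 8)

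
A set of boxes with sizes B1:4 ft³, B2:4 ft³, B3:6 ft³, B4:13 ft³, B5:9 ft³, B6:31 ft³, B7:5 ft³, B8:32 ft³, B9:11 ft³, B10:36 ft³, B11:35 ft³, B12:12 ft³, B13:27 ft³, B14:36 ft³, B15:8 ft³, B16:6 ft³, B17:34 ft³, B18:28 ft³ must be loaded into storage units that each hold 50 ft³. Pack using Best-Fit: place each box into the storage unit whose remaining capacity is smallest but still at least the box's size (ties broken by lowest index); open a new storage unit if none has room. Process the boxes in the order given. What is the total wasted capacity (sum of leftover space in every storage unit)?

Put B1 (4 ft³) in storage unit 1; 46 ft³ remain.
Put B2 (4 ft³) in storage unit 1; 42 ft³ remain.
Put B3 (6 ft³) in storage unit 1; 36 ft³ remain.
Put B4 (13 ft³) in storage unit 1; 23 ft³ remain.
Put B5 (9 ft³) in storage unit 1; 14 ft³ remain.
Put B6 (31 ft³) in storage unit 2; 19 ft³ remain.
Put B7 (5 ft³) in storage unit 1; 9 ft³ remain.
Put B8 (32 ft³) in storage unit 3; 18 ft³ remain.
Put B9 (11 ft³) in storage unit 3; 7 ft³ remain.
Put B10 (36 ft³) in storage unit 4; 14 ft³ remain.
Put B11 (35 ft³) in storage unit 5; 15 ft³ remain.
Put B12 (12 ft³) in storage unit 4; 2 ft³ remain.
Put B13 (27 ft³) in storage unit 6; 23 ft³ remain.
Put B14 (36 ft³) in storage unit 7; 14 ft³ remain.
Put B15 (8 ft³) in storage unit 1; 1 ft³ remain.
Put B16 (6 ft³) in storage unit 3; 1 ft³ remain.
Put B17 (34 ft³) in storage unit 8; 16 ft³ remain.
Put B18 (28 ft³) in storage unit 9; 22 ft³ remain.
9 storage units × 50 ft³ = 450 ft³; used 337 ft³; unused 113 ft³.

113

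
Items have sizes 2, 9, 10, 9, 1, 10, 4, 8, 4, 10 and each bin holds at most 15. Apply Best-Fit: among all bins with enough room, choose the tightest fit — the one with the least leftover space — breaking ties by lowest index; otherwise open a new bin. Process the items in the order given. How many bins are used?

Put 2 in bin 1; 13 remain.
Put 9 in bin 1; 4 remain.
Put 10 in bin 2; 5 remain.
Put 9 in bin 3; 6 remain.
Put 1 in bin 1; 3 remain.
Put 10 in bin 4; 5 remain.
Put 4 in bin 2; 1 remain.
Put 8 in bin 5; 7 remain.
Put 4 in bin 4; 1 remain.
Put 10 in bin 6; 5 remain.

6 bins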